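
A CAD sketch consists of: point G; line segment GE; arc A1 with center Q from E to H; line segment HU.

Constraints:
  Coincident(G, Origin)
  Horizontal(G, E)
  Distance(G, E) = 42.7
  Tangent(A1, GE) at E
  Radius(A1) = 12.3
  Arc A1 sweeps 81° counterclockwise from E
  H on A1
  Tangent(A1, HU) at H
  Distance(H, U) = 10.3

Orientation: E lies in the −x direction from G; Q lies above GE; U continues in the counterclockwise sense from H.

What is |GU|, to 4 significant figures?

35.49

On A1, E sits at bearing -90° from Q; an 81° counterclockwise sweep puts H at bearing -9°, so H = Q + 12.3·(cos -9°, sin -9°) = (-30.55, 10.38). The tangent condition forces QH to be normal to HU, so HU runs along (−sin -9°, cos -9°); with |HU| = 10.3, U = (-28.94, 20.55). Then |GU| = |U − G| = 35.49.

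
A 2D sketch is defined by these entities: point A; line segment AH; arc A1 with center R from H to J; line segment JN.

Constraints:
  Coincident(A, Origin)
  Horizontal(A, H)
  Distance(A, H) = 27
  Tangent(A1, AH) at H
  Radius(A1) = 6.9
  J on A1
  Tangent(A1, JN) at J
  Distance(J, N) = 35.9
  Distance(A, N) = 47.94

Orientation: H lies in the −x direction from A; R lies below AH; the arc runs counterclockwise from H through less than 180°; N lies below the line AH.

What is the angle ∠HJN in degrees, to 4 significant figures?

125.0°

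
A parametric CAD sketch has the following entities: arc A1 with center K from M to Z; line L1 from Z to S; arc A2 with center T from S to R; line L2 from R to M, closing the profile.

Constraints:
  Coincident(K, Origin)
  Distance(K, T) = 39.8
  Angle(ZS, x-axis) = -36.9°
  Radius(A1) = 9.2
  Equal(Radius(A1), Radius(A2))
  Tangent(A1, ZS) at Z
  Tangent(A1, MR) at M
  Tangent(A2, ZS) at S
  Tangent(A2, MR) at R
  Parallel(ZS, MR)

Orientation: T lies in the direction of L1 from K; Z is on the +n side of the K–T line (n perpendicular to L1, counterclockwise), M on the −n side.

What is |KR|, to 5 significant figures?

40.849

Tangency of A1 to both parallel lines with radius 9.2 puts Z and M at K ± 9.2·n: Z = (5.5239, 7.3571), M = (-5.5239, -7.3571). Equal radii place S and R the same way about T: S = T + 9.2·n = (37.351, -16.540), R = T − 9.2·n = (26.304, -31.254). Then |KR| = |R − K| = 40.849.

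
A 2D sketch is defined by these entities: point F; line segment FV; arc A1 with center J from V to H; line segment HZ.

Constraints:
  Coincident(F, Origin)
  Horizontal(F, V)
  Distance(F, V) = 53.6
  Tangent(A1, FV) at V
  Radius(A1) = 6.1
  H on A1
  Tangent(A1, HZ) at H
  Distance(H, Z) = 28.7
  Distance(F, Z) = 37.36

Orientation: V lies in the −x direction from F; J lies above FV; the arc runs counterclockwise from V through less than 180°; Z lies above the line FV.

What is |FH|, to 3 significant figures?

49.2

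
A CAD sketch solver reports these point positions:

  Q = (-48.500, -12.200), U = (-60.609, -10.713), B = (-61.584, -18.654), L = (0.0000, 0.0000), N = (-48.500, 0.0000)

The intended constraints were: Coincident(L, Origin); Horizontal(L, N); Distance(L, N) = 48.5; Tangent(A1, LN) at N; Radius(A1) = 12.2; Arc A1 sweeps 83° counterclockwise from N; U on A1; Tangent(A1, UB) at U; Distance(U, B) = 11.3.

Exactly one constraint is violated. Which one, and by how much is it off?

Distance(U, B) = 11.3 — off by 3.30.

L = (0.00, 0.00) ✓; L.y = 0.00, N.y = 0.00 ✓; |LN| = 48.50 ✓; ∠(QN, NL) = 90.00° ✓; |QN| = 12.20 ✓; bearing(Q→U) − bearing(Q→N) = 83.00° ✓; |QU| = 12.20 ✓; ∠(QU, UB) = 90.00° ✓; |UB| = 8.001 ✗.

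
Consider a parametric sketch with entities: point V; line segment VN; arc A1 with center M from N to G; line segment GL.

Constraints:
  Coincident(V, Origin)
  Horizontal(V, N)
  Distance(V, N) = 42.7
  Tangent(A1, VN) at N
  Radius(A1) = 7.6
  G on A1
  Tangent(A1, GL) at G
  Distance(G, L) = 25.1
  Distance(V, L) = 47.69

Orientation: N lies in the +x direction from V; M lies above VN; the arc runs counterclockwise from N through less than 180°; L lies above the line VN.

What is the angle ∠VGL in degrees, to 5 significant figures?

69.272°

V is at the origin; V and N share the same y with |VN| = 42.7 and N on the +x side, so N = (42.700, 0.0000). Tangency of A1 to VN means the radius MN is perpendicular to VN, so M = N + (0, 7.6) = (42.700, 7.6000). Since MG ⟂ GL (tangency), |ML| = √(7.6² + 25.1²) = 26.225 regardless of where G sits on A1. So L lies on both circle(V, 47.69) and circle(M, 26.225); the above-VN intersection is L = (34.801, 32.607). G is the foot of the tangent from L: G = (48.973, 11.891).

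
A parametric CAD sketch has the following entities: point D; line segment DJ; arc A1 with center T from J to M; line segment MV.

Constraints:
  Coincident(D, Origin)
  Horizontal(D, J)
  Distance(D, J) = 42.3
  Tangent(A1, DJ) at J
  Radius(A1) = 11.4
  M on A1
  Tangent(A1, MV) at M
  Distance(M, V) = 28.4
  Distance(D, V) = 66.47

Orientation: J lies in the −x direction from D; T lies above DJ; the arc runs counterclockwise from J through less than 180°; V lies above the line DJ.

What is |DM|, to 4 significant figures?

38.89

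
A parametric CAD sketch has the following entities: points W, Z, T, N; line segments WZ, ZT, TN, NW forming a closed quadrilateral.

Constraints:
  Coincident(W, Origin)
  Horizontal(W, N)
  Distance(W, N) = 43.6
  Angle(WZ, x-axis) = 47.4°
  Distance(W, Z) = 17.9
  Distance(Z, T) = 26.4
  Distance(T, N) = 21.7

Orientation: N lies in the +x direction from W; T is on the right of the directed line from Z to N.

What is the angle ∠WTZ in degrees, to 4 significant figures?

39.58°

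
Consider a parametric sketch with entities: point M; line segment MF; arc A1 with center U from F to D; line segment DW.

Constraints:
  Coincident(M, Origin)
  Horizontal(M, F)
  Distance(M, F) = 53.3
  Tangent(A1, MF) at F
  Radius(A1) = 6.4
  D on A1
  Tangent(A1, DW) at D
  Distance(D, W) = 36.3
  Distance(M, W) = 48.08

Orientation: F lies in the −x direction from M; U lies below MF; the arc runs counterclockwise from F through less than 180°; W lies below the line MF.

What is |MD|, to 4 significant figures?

58.78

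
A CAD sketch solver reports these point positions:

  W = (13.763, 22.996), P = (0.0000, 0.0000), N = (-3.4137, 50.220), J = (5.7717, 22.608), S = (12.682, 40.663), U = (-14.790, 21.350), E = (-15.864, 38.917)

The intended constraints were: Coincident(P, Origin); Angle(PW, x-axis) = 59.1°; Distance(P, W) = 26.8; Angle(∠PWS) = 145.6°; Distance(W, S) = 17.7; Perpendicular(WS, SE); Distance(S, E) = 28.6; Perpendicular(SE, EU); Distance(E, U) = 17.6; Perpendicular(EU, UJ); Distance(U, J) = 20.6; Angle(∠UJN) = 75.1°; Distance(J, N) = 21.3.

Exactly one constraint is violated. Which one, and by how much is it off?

Distance(J, N) = 21.3 — off by 7.80.

P = (0.00, 0.00) ✓; PW at 59.10° ✓; |PW| = 26.80 ✓; ∠PWS = 145.6° ✓; |WS| = 17.70 ✓; ∠(WS, SE) = 90.00° ✓; |SE| = 28.60 ✓; ∠(SE, EU) = 90.00° ✓; |EU| = 17.60 ✓; ∠(EU, UJ) = 90.00° ✓; |UJ| = 20.60 ✓; ∠UJN = 75.10° ✓; |JN| = 29.10 ✗.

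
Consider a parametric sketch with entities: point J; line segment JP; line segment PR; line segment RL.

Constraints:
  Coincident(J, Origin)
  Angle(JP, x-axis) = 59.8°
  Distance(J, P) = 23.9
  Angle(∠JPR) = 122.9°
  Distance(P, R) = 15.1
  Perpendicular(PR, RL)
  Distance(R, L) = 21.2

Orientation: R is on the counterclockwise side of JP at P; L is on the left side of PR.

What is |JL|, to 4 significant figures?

28.10

J is at the origin; JP runs at 59.8° with length 23.9, so P = 23.9·(cos 59.8°, sin 59.8°) = (12.02, 20.66). ∠JPR = 122.9°, so PR runs at 59.8° + (180° − 122.9°) = 116.9° from the x-axis; with |PR| = 15.1, R = P + 15.1·(cos 116.9°, sin 116.9°) = (5.190, 34.12). PR is perpendicular to RL; with |RL| = 21.2 on the left of PR, L = R + 21.2·(-0.8918, -0.4524) = (-13.72, 24.53). Then |JL| = |L − J| = 28.10.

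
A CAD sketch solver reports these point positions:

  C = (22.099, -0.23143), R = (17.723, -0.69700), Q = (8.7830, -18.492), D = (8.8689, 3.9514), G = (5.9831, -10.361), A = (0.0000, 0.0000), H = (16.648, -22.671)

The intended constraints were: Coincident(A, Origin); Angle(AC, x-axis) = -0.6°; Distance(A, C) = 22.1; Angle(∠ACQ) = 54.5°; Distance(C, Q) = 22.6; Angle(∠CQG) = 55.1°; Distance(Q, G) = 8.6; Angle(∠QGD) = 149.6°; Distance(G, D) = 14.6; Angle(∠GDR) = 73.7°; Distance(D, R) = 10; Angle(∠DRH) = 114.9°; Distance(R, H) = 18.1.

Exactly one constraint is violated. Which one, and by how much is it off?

Distance(R, H) = 18.1 — off by 3.90.

A = (0.00, 0.00) ✓; AC at -0.6000° ✓; |AC| = 22.10 ✓; ∠ACQ = 54.50° ✓; |CQ| = 22.60 ✓; ∠CQG = 55.10° ✓; |QG| = 8.600 ✓; ∠QGD = 149.6° ✓; |GD| = 14.60 ✓; ∠GDR = 73.70° ✓; |DR| = 10.00 ✓; ∠DRH = 114.9° ✓; |RH| = 22.00 ✗.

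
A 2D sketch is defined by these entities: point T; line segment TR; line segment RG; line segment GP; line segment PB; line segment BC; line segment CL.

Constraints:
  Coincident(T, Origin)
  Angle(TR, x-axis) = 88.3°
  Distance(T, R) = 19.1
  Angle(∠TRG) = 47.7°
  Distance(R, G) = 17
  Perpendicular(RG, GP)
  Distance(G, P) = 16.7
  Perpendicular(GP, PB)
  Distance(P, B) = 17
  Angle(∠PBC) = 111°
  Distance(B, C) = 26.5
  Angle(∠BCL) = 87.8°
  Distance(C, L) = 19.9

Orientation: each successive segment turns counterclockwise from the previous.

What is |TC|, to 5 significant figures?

31.479

T is at the origin; TR runs at 88.3° with length 19.1, so R = (0.56663, 19.092). ∠TRG = 47.7° gives RG at -139.40° from the x-axis; with |RG| = 17.0, G = (-12.341, 8.0284). RG is perpendicular to GP, so GP runs at -49.400°; with |GP| = 16.7, P = (-1.4731, -4.6514). GP is perpendicular to PB, so PB runs at 40.600°; with |PB| = 17.0, B = (11.435, 6.4118). ∠PBC = 111.0° gives BC at 109.60° from the x-axis; with |BC| = 26.5, C = (2.5451, 31.376). Then |TC| = |C − T| = 31.479.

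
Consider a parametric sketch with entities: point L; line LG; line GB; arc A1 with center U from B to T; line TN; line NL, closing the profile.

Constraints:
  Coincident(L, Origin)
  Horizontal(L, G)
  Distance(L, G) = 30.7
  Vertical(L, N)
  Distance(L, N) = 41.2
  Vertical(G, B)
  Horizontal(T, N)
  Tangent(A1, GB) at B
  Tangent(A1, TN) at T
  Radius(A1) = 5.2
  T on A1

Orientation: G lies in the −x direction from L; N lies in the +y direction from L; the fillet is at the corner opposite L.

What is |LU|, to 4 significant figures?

44.12

L is at the origin; LG is horizontal with |LG| = 30.7 and G on the −x side, so G = (-30.70, 0.000). L and N share the same x with |LN| = 41.2 and N on the +y side, so N = (0.000, 41.20). The virtual corner opposite L is at (-30.70, 41.20). The tangent condition forces UB to be normal to GB and since A1 is tangent to TN there, UT ⟂ TN, with radius 5.2, so the center U sits 5.2 in from both sides at U = (-25.50, 36.00). Then |LU| = |U − L| = 44.12.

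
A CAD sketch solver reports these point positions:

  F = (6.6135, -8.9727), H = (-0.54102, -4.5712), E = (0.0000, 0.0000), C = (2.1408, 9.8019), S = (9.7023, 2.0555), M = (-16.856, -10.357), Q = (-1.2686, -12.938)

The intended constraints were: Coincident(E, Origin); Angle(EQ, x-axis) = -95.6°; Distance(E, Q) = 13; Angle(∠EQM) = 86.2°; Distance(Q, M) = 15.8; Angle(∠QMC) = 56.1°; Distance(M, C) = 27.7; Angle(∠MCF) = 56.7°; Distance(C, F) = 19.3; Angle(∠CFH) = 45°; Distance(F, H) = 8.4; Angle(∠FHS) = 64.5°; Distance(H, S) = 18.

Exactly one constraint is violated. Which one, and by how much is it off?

Distance(H, S) = 18 — off by 5.80.

E = (0.00, 0.00) ✓; EQ at -95.60° ✓; |EQ| = 13.00 ✓; ∠EQM = 86.20° ✓; |QM| = 15.80 ✓; ∠QMC = 56.10° ✓; |MC| = 27.70 ✓; ∠MCF = 56.70° ✓; |CF| = 19.30 ✓; ∠CFH = 45.00° ✓; |FH| = 8.400 ✓; ∠FHS = 64.50° ✓; |HS| = 12.20 ✗.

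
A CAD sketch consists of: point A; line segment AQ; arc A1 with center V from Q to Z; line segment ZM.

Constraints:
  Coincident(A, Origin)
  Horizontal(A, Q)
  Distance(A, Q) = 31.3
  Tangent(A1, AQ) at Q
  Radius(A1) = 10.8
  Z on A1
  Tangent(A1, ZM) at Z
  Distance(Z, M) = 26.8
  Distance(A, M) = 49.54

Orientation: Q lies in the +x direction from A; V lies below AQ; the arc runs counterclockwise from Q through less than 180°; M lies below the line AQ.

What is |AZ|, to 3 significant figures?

25.5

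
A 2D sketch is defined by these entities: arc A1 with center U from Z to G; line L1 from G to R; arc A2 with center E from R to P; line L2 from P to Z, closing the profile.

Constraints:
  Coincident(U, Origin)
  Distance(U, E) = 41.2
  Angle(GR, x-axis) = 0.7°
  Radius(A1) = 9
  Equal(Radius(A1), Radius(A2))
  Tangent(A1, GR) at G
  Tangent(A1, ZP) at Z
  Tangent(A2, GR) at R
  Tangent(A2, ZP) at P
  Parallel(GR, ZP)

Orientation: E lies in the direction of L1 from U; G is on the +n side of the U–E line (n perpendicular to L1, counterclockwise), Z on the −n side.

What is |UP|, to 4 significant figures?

42.17

The slot axis is L1's direction at 0.7°, so u = (cos 0.7°, sin 0.7°) = (0.9999, 0.01222) and n = (−sin 0.7°, cos 0.7°) = (-0.01222, 0.9999). U is at the origin and E lies 41.2 along u from U, so E = 41.2·u = (41.20, 0.5033). Tangency of A1 to both parallel lines with radius 9.0 puts G and Z at U ± 9.0·n: G = (-0.1100, 8.999), Z = (0.1100, -8.999). Equal radii place R and P the same way about E: R = E + 9.0·n = (41.09, 9.503), P = E − 9.0·n = (41.31, -8.496). Then |UP| = |P − U| = 42.17.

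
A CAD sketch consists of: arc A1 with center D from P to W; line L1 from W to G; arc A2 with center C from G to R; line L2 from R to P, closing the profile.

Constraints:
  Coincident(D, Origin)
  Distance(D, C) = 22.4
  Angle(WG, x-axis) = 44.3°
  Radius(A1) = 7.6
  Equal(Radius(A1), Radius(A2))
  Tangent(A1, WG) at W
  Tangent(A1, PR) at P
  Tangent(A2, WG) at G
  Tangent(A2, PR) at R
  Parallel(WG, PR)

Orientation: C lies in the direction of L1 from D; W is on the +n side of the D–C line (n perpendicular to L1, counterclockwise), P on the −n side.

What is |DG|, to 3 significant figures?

23.7

The slot axis is L1's direction at 44.3°, so u = (cos 44.3°, sin 44.3°) = (0.716, 0.698) and n = (−sin 44.3°, cos 44.3°) = (-0.698, 0.716). D is at the origin and C lies 22.4 along u from D, so C = 22.4·u = (16.0, 15.6). Tangency of A1 to both parallel lines with radius 7.6 puts W and P at D ± 7.6·n: W = (-5.31, 5.44), P = (5.31, -5.44). Equal radii place G and R the same way about C: G = C + 7.6·n = (10.7, 21.1), R = C − 7.6·n = (21.3, 10.2). Then |DG| = |G − D| = 23.7.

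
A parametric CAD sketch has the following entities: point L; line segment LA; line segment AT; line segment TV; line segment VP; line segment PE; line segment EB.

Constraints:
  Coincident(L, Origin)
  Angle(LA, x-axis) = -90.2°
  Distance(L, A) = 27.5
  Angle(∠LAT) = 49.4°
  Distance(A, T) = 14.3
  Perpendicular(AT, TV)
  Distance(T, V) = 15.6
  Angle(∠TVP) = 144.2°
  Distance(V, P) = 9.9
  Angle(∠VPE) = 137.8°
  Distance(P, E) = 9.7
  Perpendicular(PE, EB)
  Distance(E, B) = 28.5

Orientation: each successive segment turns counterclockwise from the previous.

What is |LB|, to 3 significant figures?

33.9

∠VPE = 137.8° gives PE at -152° from the x-axis; with |PE| = 9.7, E = (-17.5, -8.60). PE ⟂ EB, so EB runs at -61.6°; with |EB| = 28.5, B = (-3.91, -33.7). Then |LB| = |B − L| = 33.9.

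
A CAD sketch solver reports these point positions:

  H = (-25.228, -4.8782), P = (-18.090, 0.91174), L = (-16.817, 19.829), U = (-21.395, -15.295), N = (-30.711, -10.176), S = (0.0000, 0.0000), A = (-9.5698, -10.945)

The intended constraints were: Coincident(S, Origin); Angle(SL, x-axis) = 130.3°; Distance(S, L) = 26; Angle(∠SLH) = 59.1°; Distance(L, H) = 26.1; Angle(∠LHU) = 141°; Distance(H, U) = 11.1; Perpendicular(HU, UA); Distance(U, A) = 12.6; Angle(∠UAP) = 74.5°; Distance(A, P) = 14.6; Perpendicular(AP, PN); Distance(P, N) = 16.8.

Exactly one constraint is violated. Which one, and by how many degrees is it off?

Perpendicular(AP, PN) — off by 5.60°.

S = (0.00, 0.00) ✓; SL at 130.3° ✓; |SL| = 26.00 ✓; ∠SLH = 59.10° ✓; |LH| = 26.10 ✓; ∠LHU = 141.0° ✓; |HU| = 11.10 ✓; ∠(HU, UA) = 89.99° ✓; |UA| = 12.60 ✓; ∠UAP = 74.50° ✓; |AP| = 14.60 ✓; ∠(AP, PN) = 95.60° ✗; |PN| = 16.80 ✓.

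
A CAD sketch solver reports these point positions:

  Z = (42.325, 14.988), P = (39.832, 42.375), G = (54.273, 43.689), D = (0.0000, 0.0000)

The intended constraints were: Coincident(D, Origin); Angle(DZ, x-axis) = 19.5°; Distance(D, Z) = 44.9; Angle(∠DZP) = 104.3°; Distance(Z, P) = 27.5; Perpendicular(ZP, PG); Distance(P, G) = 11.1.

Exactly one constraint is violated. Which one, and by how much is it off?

Distance(P, G) = 11.1 — off by 3.40.

D = (0.00, 0.00) ✓; DZ at 19.50° ✓; |DZ| = 44.90 ✓; ∠DZP = 104.3° ✓; |ZP| = 27.50 ✓; ∠(ZP, PG) = 90.00° ✓; |PG| = 14.50 ✗.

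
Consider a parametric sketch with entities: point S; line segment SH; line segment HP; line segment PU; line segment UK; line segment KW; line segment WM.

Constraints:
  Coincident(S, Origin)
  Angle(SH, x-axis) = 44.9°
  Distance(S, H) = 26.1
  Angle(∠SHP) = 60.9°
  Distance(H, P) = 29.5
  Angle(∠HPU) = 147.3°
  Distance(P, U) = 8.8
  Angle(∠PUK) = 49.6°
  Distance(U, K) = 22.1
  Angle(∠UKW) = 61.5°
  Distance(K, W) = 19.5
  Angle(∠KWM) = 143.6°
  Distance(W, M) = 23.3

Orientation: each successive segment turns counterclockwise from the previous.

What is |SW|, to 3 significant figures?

31.5

∠PUK = 49.6° gives UK at -32.9° from the x-axis; with |UK| = 22.1, K = (0.257, 12.0). ∠UKW = 61.5° gives KW at 85.6° from the x-axis; with |KW| = 19.5, W = (1.75, 31.5). Then |SW| = |W − S| = 31.5.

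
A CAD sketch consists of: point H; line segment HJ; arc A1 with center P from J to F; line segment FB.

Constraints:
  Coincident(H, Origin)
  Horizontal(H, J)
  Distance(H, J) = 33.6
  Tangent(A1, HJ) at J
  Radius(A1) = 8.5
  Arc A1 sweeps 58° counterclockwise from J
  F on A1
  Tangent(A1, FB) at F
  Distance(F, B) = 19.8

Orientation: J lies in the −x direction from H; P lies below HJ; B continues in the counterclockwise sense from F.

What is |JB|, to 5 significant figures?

27.302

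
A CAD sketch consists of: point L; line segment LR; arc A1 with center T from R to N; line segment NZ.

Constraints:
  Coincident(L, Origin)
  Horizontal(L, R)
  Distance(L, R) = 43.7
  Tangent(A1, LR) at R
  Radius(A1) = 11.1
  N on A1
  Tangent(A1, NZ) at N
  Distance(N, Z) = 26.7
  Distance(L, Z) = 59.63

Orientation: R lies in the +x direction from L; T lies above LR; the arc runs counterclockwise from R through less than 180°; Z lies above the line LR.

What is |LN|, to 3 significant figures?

56.1

L is at the origin; L and R share the same y with |LR| = 43.7 and R on the +x side, so R = (43.7, 0.00). Since A1 is tangent to LR there, TR ⟂ LR, so T = R + (0, 11.1) = (43.7, 11.1). Since TN ⟂ NZ (tangency), |TZ| = √(11.1² + 26.7²) = 28.9 regardless of where N sits on A1. So Z lies on both circle(L, 59.63) and circle(T, 28.9); the above-LR intersection is Z = (44.2, 40.0). N is the foot of the tangent from Z: N = (54.0, 15.2).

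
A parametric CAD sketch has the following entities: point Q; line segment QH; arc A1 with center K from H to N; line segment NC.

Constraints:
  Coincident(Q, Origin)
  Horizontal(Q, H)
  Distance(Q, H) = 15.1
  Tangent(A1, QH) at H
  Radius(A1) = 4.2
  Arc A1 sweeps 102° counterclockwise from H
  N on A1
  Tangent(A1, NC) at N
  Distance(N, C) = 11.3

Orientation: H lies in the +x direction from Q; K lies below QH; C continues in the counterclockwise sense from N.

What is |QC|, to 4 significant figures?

20.93

Q is at the origin; Q and H share the same y with |QH| = 15.1 and H on the +x side, so H = (15.10, 0.000). Tangency of A1 to QH means the radius KH is perpendicular to QH, so K = H + (0, -4.2) = (15.10, -4.200). On A1, H sits at bearing 90° from K; a 102° counterclockwise sweep puts N at bearing 192°, so N = K + 4.2·(cos 192°, sin 192°) = (10.99, -5.073). Since A1 is tangent to NC there, KN ⟂ NC, so NC runs along (−sin 192°, cos 192°); with |NC| = 11.3, C = (13.34, -16.13). Then |QC| = |C − Q| = 20.93.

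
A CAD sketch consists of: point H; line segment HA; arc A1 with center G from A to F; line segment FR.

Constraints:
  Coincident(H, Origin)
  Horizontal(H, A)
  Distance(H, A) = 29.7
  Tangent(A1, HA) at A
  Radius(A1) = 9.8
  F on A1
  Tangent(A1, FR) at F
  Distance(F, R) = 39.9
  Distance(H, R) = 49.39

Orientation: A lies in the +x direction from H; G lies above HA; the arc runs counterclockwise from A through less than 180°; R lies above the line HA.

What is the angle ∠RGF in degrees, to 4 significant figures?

76.20°

H is at the origin; H and A share the same y with |HA| = 29.7 and A on the +x side, so A = (29.70, 0.000). A1 meets HA tangentially, so GA is at right angles to HA, so G = A + (0, 9.8) = (29.70, 9.800). Since GF ⟂ FR (tangency), |GR| = √(9.8² + 39.9²) = 41.09 regardless of where F sits on A1. So R lies on both circle(H, 49.39) and circle(G, 41.09); the above-HA intersection is R = (13.43, 47.53). F is the foot of the tangent from R: F = (37.51, 15.71).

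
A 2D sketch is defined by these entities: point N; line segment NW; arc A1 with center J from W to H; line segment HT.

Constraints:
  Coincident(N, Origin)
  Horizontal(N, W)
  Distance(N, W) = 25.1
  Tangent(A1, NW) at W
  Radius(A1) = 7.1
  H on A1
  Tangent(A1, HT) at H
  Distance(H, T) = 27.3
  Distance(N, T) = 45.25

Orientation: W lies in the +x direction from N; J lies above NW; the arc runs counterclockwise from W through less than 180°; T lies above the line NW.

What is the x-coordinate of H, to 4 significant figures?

32.14

Checks: N.y = 0.00, W.y = 0.00 ✓; ∠(JW, WN) = 90.00° ✓; |JH| = 7.100 ✓; ∠(JH, HT) = 90.00° ✓; |HT| = 27.30 ✓; |NT| = 45.25 ✓.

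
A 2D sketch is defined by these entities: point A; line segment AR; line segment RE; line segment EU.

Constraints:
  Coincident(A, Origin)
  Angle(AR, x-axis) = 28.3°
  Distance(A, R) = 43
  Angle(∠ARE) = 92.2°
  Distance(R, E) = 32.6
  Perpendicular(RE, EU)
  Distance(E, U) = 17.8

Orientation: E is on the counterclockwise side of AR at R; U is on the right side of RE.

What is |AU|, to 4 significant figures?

69.76

A is at the origin; AR runs at 28.3° with length 43.0, so R = 43.0·(cos 28.3°, sin 28.3°) = (37.86, 20.39). ∠ARE = 92.2°, so RE runs at 28.3° + (180° − 92.2°) = 116.1° from the x-axis; with |RE| = 32.6, E = R + 32.6·(cos 116.1°, sin 116.1°) = (23.52, 49.66). RE is perpendicular to EU; with |EU| = 17.8 on the right of RE, U = E + 17.8·(0.8980, 0.4399) = (39.50, 57.49). Then |AU| = |U − A| = 69.76.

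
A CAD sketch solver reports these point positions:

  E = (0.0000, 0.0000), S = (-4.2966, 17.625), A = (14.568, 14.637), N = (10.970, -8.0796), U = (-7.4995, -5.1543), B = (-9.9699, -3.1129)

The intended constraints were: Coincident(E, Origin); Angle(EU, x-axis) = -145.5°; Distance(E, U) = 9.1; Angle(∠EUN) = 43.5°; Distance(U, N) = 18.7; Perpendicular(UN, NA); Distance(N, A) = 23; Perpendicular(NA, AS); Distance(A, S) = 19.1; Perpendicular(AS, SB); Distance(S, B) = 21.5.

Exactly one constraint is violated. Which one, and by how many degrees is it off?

Perpendicular(AS, SB) — off by 6.30°.

E = (0.00, 0.00) ✓; EU at -145.5° ✓; |EU| = 9.100 ✓; ∠EUN = 43.50° ✓; |UN| = 18.70 ✓; ∠(UN, NA) = 90.00° ✓; |NA| = 23.00 ✓; ∠(NA, AS) = 90.00° ✓; |AS| = 19.10 ✓; ∠(AS, SB) = 83.70° ✗; |SB| = 21.50 ✓.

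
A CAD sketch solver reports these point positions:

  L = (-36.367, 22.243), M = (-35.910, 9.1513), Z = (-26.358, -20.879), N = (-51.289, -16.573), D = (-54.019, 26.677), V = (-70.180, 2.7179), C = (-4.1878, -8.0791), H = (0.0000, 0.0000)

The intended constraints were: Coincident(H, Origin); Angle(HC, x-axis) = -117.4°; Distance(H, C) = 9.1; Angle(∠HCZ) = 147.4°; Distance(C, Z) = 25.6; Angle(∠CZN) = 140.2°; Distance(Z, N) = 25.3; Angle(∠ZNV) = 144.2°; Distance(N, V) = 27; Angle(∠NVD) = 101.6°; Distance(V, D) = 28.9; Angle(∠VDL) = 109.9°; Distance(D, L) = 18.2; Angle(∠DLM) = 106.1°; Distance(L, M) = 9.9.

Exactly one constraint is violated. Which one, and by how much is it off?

Distance(L, M) = 9.9 — off by 3.20.

H = (0.00, 0.00) ✓; HC at -117.4° ✓; |HC| = 9.100 ✓; ∠HCZ = 147.4° ✓; |CZ| = 25.60 ✓; ∠CZN = 140.2° ✓; |ZN| = 25.30 ✓; ∠ZNV = 144.2° ✓; |NV| = 27.00 ✓; ∠NVD = 101.6° ✓; |VD| = 28.90 ✓; ∠VDL = 109.9° ✓; |DL| = 18.20 ✓; ∠DLM = 106.1° ✓; |LM| = 13.10 ✗.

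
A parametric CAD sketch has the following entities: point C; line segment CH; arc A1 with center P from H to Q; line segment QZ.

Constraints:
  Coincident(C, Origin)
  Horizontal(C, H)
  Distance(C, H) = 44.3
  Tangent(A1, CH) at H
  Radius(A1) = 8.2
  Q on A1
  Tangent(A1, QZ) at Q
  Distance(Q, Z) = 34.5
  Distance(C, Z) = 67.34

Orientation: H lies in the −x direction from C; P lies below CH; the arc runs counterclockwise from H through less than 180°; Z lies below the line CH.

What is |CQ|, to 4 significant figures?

53.16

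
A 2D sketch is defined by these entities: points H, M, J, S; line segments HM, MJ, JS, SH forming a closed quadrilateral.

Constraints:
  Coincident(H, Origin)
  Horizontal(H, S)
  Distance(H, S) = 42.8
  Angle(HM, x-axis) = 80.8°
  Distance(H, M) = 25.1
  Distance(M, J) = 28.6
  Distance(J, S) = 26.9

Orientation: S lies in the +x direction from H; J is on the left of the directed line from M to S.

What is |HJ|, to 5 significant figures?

41.030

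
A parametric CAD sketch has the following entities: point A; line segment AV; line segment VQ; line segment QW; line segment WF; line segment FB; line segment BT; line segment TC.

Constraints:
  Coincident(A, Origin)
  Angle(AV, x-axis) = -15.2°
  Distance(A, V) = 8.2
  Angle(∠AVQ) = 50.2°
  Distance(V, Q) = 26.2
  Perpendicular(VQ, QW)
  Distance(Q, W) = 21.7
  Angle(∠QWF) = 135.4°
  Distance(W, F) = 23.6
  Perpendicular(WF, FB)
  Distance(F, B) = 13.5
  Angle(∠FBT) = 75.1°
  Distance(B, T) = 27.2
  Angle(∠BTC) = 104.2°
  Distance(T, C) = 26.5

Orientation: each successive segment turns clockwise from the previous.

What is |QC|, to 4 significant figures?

37.58

∠FBT = 75.1° gives BT at -114.5° from the x-axis; with |BT| = 27.2, T = (-20.03, -3.135). ∠BTC = 104.2° gives TC at 169.7° from the x-axis; with |TC| = 26.5, C = (-46.10, 1.603). Then |QC| = |C − Q| = 37.58.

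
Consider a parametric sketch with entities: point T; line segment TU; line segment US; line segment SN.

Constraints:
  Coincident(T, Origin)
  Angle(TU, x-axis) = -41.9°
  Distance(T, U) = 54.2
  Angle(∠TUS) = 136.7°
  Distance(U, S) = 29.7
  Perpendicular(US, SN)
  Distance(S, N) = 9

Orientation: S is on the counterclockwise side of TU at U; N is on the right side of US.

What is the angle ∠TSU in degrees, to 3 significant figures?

28.3°

T is at the origin; TU runs at -41.9° with length 54.2, so U = 54.2·(cos -41.9°, sin -41.9°) = (40.3, -36.2). ∠TUS = 136.7°, so US runs at -41.9° + (180° − 136.7°) = 1.40° from the x-axis; with |US| = 29.7, S = U + 29.7·(cos 1.40°, sin 1.40°) = (70.0, -35.5). Then cos ∠TSU = ST·SU / (|ST||SU|), giving 28.3°.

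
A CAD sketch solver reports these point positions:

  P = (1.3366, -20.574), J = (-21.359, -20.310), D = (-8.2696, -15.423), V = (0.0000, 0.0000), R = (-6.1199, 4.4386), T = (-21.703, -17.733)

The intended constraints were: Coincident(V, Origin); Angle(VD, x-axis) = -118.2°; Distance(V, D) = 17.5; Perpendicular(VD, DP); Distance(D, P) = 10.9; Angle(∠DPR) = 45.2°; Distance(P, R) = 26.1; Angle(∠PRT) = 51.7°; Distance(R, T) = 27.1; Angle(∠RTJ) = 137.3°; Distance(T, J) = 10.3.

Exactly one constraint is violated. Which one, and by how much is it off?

Distance(T, J) = 10.3 — off by 7.70.

V = (0.00, 0.00) ✓; VD at -118.2° ✓; |VD| = 17.50 ✓; ∠(VD, DP) = 90.00° ✓; |DP| = 10.90 ✓; ∠DPR = 45.20° ✓; |PR| = 26.10 ✓; ∠PRT = 51.70° ✓; |RT| = 27.10 ✓; ∠RTJ = 137.3° ✓; |TJ| = 2.600 ✗.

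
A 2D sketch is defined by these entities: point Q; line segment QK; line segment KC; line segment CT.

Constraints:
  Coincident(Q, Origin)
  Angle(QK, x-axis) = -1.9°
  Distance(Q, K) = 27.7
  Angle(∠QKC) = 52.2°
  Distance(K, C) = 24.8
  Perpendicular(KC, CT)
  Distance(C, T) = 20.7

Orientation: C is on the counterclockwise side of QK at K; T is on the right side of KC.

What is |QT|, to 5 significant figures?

43.300

Q is at the origin; QK runs at -1.9° with length 27.7, so K = 27.7·(cos -1.9°, sin -1.9°) = (27.685, -0.91840). ∠QKC = 52.2°, so KC runs at -1.9° + (180° − 52.2°) = 125.90° from the x-axis; with |KC| = 24.8, C = K + 24.8·(cos 125.90°, sin 125.90°) = (13.143, 19.171). KC is perpendicular to CT; with |CT| = 20.7 on the right of KC, T = C + 20.7·(0.81004, 0.58637) = (29.911, 31.309). Then |QT| = |T − Q| = 43.300.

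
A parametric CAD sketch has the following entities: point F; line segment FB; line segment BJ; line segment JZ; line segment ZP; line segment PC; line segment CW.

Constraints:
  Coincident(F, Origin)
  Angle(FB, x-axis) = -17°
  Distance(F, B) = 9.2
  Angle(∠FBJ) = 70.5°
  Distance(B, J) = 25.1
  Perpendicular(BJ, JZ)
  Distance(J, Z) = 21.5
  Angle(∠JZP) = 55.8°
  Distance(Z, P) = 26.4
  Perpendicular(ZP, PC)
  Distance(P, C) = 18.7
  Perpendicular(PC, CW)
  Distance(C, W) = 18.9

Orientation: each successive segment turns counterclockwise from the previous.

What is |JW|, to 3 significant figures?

4.68

F is at the origin; FB runs at -17.0° with length 9.2, so B = (8.80, -2.69). ∠FBJ = 70.5° gives BJ at 92.5° from the x-axis; with |BJ| = 25.1, J = (7.70, 22.4). BJ ⟂ JZ, so JZ runs at -178°; with |JZ| = 21.5, Z = (-13.8, 21.4). ∠JZP = 55.8° gives ZP at -53.3° from the x-axis; with |ZP| = 26.4, P = (2.00, 0.282). ZP ⟂ PC, so PC runs at 36.7°; with |PC| = 18.7, C = (17.0, 11.5). PC is perpendicular to CW, so CW runs at 127°; with |CW| = 18.9, W = (5.70, 26.6). Then |JW| = |W − J| = 4.68.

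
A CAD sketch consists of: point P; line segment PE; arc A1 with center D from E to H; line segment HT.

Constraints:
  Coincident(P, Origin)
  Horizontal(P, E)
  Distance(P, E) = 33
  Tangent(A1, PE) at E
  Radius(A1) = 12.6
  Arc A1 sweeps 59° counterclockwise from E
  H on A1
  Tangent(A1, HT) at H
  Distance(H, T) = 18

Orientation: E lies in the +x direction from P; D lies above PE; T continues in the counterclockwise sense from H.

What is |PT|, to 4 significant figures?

57.28

P is at the origin; PE is horizontal with |PE| = 33.0 and E on the +x side, so E = (33.00, 0.000). A1 meets PE tangentially, so DE is at right angles to PE, so D = E + (0, 12.6) = (33.00, 12.60). On A1, E sits at bearing -90° from D; a 59° counterclockwise sweep puts H at bearing -31°, so H = D + 12.6·(cos -31°, sin -31°) = (43.80, 6.111). The tangent condition forces DH to be normal to HT, so HT runs along (−sin -31°, cos -31°); with |HT| = 18.0, T = (53.07, 21.54). Then |PT| = |T − P| = 57.28.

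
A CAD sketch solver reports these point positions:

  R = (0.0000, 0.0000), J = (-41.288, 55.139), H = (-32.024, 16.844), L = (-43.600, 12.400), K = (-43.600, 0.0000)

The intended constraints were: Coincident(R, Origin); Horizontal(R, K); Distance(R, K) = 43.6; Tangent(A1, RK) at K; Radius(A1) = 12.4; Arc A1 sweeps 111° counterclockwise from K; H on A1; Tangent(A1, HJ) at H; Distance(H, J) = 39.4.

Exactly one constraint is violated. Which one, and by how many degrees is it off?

Tangent(A1, HJ) at H — off by 7.40°.

R = (0.00, 0.00) ✓; R.y = 0.00, K.y = 0.00 ✓; |RK| = 43.60 ✓; ∠(LK, KR) = 90.00° ✓; |LK| = 12.40 ✓; bearing(L→H) − bearing(L→K) = 111.0° ✓; |LH| = 12.40 ✓; ∠(LH, HJ) = 97.40° ✗; |HJ| = 39.40 ✓.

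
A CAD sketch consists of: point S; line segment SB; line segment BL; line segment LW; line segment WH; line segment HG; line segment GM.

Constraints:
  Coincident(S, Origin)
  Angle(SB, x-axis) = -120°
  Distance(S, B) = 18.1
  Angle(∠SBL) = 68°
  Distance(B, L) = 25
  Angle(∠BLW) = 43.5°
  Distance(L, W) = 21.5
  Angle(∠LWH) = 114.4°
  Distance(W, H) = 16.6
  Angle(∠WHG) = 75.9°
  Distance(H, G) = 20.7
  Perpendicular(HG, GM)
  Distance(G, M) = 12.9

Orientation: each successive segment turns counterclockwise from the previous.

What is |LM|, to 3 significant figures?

8.36

∠WHG = 75.9° gives HG at -61.8° from the x-axis; with |HG| = 20.7, G = (-4.00, -24.6). The perpendicularity gives GM at right angles to HG, so GM runs at 28.2°; with |GM| = 12.9, M = (7.37, -18.5). Then |LM| = |M − L| = 8.36.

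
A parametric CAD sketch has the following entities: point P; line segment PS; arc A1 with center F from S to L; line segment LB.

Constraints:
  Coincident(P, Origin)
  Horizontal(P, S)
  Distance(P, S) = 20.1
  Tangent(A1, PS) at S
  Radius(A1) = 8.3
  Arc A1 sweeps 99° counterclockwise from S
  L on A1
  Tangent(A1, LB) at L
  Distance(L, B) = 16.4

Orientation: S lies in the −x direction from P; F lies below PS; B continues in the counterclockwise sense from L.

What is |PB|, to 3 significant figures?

36.4

On A1, S sits at bearing 90° from F; a 99° counterclockwise sweep puts L at bearing 189°, so L = F + 8.3·(cos 189°, sin 189°) = (-28.3, -9.60). Tangency of A1 to LB means the radius FL is perpendicular to LB, so LB runs along (−sin 189°, cos 189°); with |LB| = 16.4, B = (-25.7, -25.8). Then |PB| = |B − P| = 36.4.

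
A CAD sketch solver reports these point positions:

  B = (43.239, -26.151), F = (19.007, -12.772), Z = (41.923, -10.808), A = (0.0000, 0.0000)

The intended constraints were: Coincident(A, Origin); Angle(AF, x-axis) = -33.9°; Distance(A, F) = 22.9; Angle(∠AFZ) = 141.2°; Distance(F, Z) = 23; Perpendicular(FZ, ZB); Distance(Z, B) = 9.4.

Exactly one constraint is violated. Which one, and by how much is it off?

Distance(Z, B) = 9.4 — off by 6.00.

A = (0.00, 0.00) ✓; AF at -33.90° ✓; |AF| = 22.90 ✓; ∠AFZ = 141.2° ✓; |FZ| = 23.00 ✓; ∠(FZ, ZB) = 90.00° ✓; |ZB| = 15.40 ✗.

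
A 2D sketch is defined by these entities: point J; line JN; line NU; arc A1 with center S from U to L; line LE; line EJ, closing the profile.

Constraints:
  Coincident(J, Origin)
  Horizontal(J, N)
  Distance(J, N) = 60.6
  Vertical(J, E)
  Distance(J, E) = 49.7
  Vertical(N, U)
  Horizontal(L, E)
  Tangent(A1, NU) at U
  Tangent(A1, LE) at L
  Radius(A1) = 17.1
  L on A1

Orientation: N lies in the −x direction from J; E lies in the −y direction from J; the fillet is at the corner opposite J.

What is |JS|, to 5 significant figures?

54.360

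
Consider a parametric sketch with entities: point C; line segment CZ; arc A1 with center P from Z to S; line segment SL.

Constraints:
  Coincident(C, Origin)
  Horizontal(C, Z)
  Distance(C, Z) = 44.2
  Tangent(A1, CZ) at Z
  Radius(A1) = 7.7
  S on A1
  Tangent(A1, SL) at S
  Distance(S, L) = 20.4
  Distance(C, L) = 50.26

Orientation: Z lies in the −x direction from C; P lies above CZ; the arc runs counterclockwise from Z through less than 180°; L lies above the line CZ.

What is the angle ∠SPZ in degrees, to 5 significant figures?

101.90°

C is at the origin; CZ is horizontal with |CZ| = 44.2 and Z on the −x side, so Z = (-44.200, 0.0000). Since A1 is tangent to CZ there, PZ ⟂ CZ, so P = Z + (0, 7.7) = (-44.200, 7.7000). Since PS ⟂ SL (tangency), |PL| = √(7.7² + 20.4²) = 21.805 regardless of where S sits on A1. So L lies on both circle(C, 50.26) and circle(P, 21.805); the above-CZ intersection is L = (-40.872, 29.249). S is the foot of the tangent from L: S = (-36.665, 9.2878).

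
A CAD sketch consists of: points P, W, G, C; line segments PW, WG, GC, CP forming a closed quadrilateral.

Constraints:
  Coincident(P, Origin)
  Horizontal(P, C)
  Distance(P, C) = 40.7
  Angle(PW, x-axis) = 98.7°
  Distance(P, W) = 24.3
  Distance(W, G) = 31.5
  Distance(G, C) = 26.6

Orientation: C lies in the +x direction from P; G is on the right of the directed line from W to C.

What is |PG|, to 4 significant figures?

14.30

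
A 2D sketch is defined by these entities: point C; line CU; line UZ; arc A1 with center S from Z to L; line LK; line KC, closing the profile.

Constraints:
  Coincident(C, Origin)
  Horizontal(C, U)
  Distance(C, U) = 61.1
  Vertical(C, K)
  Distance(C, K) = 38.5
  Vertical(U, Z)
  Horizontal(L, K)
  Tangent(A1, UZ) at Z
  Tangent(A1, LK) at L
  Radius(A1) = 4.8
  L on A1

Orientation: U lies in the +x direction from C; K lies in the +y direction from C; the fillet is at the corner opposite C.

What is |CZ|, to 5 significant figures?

69.778

C is at the origin; C and U share the same y with |CU| = 61.1 and U on the +x side, so U = (61.100, 0.0000). CK is vertical with |CK| = 38.5 and K on the +y side, so K = (0.0000, 38.500). The virtual corner opposite C is at (61.100, 38.500). A1 meets UZ tangentially, so SZ is at right angles to UZ and since A1 is tangent to LK there, SL ⟂ LK, with radius 4.8, so the center S sits 4.8 in from both sides at S = (56.300, 33.700). That places the tangent points at Z = (61.100, 33.700) on UZ and L = (56.300, 38.500) on LK. Then |CZ| = |Z − C| = 69.778.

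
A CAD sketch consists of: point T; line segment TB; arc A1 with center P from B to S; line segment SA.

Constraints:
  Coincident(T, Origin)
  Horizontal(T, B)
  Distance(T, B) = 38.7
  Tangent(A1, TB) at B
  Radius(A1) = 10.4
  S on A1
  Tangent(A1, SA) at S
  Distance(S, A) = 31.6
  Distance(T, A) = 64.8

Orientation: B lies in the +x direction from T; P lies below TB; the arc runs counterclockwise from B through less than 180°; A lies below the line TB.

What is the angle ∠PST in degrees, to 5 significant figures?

114.21°

Checks: ∠(PB, BT) = 90.00° ✓; |PB| = 10.40 ✓; |PS| = 10.40 ✓; ∠(PS, SA) = 90.00° ✓; |SA| = 31.60 ✓; |TA| = 64.80 ✓.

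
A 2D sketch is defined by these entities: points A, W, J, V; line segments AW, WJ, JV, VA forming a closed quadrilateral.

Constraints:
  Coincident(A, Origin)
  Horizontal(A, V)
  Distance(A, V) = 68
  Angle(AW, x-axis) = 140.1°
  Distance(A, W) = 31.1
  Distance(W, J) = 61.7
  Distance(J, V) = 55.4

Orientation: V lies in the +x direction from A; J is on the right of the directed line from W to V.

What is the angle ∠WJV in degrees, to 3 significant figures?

107°

Checks: |WJ| = 61.70 ✓; |JV| = 55.40 ✓.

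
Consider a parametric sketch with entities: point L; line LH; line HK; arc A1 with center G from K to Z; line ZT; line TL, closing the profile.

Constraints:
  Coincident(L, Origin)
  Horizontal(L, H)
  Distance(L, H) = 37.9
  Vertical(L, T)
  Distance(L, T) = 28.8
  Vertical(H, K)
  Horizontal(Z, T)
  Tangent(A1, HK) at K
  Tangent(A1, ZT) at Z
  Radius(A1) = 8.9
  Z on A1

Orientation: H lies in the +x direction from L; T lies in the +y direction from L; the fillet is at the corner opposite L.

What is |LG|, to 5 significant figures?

35.171

L is at the origin; L and H share the same y with |LH| = 37.9 and H on the +x side, so H = (37.900, 0.0000). LT is vertical with |LT| = 28.8 and T on the +y side, so T = (0.0000, 28.800). The virtual corner opposite L is at (37.900, 28.800). Since A1 is tangent to HK there, GK ⟂ HK and A1 meets ZT tangentially, so GZ is at right angles to ZT, with radius 8.9, so the center G sits 8.9 in from both sides at G = (29.000, 19.900). Then |LG| = |G − L| = 35.171.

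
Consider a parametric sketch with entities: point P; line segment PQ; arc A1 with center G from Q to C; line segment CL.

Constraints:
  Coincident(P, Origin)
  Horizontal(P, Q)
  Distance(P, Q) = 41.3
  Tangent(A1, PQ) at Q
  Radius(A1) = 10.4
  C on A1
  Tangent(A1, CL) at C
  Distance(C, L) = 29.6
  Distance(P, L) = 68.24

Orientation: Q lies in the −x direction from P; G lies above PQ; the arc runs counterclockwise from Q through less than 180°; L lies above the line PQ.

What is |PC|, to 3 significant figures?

39.1

Checks: P = (0.00, 0.00) ✓; |GC| = 10.40 ✓; ∠(GC, CL) = 90.00° ✓; |CL| = 29.60 ✓; |PL| = 68.24 ✓.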